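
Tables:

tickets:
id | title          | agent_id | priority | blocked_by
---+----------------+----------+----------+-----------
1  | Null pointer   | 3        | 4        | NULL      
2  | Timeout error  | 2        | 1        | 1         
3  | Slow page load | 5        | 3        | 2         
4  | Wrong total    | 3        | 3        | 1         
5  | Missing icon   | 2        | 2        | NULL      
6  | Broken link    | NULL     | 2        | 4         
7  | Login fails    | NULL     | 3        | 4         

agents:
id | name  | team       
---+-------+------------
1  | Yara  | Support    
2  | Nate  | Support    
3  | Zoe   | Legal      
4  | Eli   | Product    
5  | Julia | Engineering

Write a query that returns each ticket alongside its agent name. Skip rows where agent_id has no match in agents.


INNER JOIN keeps only tickets rows whose agent_id matches an id in agents. Walk through each ticket:
  - ticket 1 (Null pointer): agent_id=3 -> matches Zoe
  - ticket 2 (Timeout error): agent_id=2 -> matches Nate
  - ticket 3 (Slow page load): agent_id=5 -> matches Julia
  - ticket 4 (Wrong total): agent_id=3 -> matches Zoe
  - ticket 5 (Missing icon): agent_id=2 -> matches Nate
  - ticket 6 (Broken link): agent_id=NULL, no match -> dropped
  - ticket 7 (Login fails): agent_id=NULL, no match -> dropped
So 2 of 7 rows are dropped.

SQL:
SELECT a.title, b.name AS agent
FROM tickets a
INNER JOIN agents b ON a.agent_id = b.id

Result:
title          | agent
---------------+------
Null pointer   | Zoe  
Timeout error  | Nate 
Slow page load | Julia
Wrong total    | Zoe  
Missing icon   | Nate 


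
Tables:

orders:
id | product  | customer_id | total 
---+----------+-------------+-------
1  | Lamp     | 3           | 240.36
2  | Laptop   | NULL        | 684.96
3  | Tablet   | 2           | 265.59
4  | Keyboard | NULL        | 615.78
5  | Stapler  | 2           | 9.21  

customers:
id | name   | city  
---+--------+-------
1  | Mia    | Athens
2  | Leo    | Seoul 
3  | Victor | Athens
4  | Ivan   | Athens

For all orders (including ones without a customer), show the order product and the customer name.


LEFT JOIN keeps every row from orders (the left table); where customer_id has no match in customers, the customer columns become NULL. Walk through each order:
  - order 1 (Lamp): customer_id=3 -> matches Victor
  - order 2 (Laptop): customer_id=NULL, no match -> kept with NULL
  - order 3 (Tablet): customer_id=2 -> matches Leo
  - order 4 (Keyboard): customer_id=NULL, no match -> kept with NULL
  - order 5 (Stapler): customer_id=2 -> matches Leo
All 5 rows appear; 2 have NULL customer.

SQL:
SELECT a.product, b.name AS customer
FROM orders a
LEFT JOIN customers b ON a.customer_id = b.id

Result:
product  | customer
---------+---------
Lamp     | Victor  
Laptop   | NULL    
Tablet   | Leo     
Keyboard | NULL    
Stapler  | Leo     


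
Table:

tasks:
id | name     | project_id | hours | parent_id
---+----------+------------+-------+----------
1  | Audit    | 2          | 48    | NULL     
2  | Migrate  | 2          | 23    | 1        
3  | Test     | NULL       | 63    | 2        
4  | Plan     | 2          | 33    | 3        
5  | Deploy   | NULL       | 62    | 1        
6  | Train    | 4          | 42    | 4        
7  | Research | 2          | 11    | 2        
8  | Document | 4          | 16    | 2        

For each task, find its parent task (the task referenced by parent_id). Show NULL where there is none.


This is a self-join: tasks is joined to a second copy of itself, matching each row's parent_id to another row's id. Use LEFT JOIN so rows with parent_id=NULL are kept.
  - task 1 (Audit): parent_id=NULL -> NULL
  - task 2 (Migrate): parent_id=1 -> Audit
  - task 3 (Test): parent_id=2 -> Migrate
  - task 4 (Plan): parent_id=3 -> Test
  - task 5 (Deploy): parent_id=1 -> Audit
  - task 6 (Train): parent_id=4 -> Plan
  - task 7 (Research): parent_id=2 -> Migrate
  - task 8 (Document): parent_id=2 -> Migrate

SQL:
SELECT a.name AS item, b.name AS parent
FROM tasks a
LEFT JOIN tasks b ON a.parent_id = b.id

Result:
item     | parent 
---------+--------
Audit    | NULL   
Migrate  | Audit  
Test     | Migrate
Plan     | Test   
Deploy   | Audit  
Train    | Plan   
Research | Migrate
Document | Migrate


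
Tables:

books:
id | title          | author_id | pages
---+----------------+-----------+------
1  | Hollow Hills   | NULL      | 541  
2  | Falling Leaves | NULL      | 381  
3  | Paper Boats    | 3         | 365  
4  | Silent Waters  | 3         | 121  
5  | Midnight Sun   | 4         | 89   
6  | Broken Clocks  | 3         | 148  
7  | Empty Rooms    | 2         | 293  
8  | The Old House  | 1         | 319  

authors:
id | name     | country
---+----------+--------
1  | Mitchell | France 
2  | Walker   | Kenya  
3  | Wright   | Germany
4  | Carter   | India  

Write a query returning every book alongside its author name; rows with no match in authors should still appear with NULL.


LEFT JOIN keeps every row from books (the left table); where author_id has no match in authors, the author columns become NULL. Walk through each book:
  - book 1 (Hollow Hills): author_id=NULL, no match -> kept with NULL
  - book 2 (Falling Leaves): author_id=NULL, no match -> kept with NULL
  - book 3 (Paper Boats): author_id=3 -> matches Wright
  - book 4 (Silent Waters): author_id=3 -> matches Wright
  - book 5 (Midnight Sun): author_id=4 -> matches Carter
  - book 6 (Broken Clocks): author_id=3 -> matches Wright
  - book 7 (Empty Rooms): author_id=2 -> matches Walker
  - book 8 (The Old House): author_id=1 -> matches Mitchell
All 8 rows appear; 2 have NULL author.

SQL:
SELECT a.title, b.name AS author
FROM books a
LEFT JOIN authors b ON a.author_id = b.id

Result:
title          | author  
---------------+---------
Hollow Hills   | NULL    
Falling Leaves | NULL    
Paper Boats    | Wright  
Silent Waters  | Wright  
Midnight Sun   | Carter  
Broken Clocks  | Wright  
Empty Rooms    | Walker  
The Old House  | Mitchell


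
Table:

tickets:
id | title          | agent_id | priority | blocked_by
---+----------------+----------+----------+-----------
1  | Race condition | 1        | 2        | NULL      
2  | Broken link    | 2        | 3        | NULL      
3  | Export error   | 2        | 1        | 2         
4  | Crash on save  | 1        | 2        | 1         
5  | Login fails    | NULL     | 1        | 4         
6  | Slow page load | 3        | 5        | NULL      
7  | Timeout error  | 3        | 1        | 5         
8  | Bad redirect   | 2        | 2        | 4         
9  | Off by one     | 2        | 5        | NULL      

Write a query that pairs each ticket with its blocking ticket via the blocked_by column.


This is a self-join: tickets is joined to a second copy of itself, matching each row's blocked_by to another row's id. Use LEFT JOIN so rows with blocked_by=NULL are kept.
  - ticket 1 (Race condition): blocked_by=NULL -> NULL
  - ticket 2 (Broken link): blocked_by=NULL -> NULL
  - ticket 3 (Export error): blocked_by=2 -> Broken link
  - ticket 4 (Crash on save): blocked_by=1 -> Race condition
  - ticket 5 (Login fails): blocked_by=4 -> Crash on save
  - ticket 6 (Slow page load): blocked_by=NULL -> NULL
  - ticket 7 (Timeout error): blocked_by=5 -> Login fails
  - ticket 8 (Bad redirect): blocked_by=4 -> Crash on save
  - ticket 9 (Off by one): blocked_by=NULL -> NULL

SQL:
SELECT a.title AS item, b.title AS blocked_by
FROM tickets a
LEFT JOIN tickets b ON a.blocked_by = b.id

Result:
item           | blocked_by    
---------------+---------------
Race condition | NULL          
Broken link    | NULL          
Export error   | Broken link   
Crash on save  | Race condition
Login fails    | Crash on save 
Slow page load | NULL          
Timeout error  | Login fails   
Bad redirect   | Crash on save 
Off by one     | NULL          


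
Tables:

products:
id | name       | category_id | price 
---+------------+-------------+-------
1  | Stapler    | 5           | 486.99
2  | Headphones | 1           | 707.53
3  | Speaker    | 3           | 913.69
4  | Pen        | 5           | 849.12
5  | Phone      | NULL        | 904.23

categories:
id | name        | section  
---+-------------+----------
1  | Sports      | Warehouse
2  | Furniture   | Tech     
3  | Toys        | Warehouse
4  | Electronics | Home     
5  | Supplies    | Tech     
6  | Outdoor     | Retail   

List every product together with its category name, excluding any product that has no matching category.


INNER JOIN keeps only products rows whose category_id matches an id in categories. Walk through each product:
  - product 1 (Stapler): category_id=5 -> matches Supplies
  - product 2 (Headphones): category_id=1 -> matches Sports
  - product 3 (Speaker): category_id=3 -> matches Toys
  - product 4 (Pen): category_id=5 -> matches Supplies
  - product 5 (Phone): category_id=NULL, no match -> dropped
So 1 of 5 rows is dropped.

SQL:
SELECT a.name, b.name AS category
FROM products a
INNER JOIN categories b ON a.category_id = b.id

Result:
name       | category
-----------+---------
Stapler    | Supplies
Headphones | Sports  
Speaker    | Toys    
Pen        | Supplies


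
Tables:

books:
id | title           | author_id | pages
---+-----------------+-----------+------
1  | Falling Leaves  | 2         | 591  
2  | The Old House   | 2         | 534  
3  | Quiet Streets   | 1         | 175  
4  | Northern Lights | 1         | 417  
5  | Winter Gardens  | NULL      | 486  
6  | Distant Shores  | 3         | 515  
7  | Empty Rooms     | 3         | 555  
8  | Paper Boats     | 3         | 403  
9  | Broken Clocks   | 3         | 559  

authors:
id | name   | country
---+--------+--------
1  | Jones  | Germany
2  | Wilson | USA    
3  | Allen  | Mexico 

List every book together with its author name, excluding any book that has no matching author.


INNER JOIN keeps only books rows whose author_id matches an id in authors. Walk through each book:
  - book 1 (Falling Leaves): author_id=2 -> matches Wilson
  - book 2 (The Old House): author_id=2 -> matches Wilson
  - book 3 (Quiet Streets): author_id=1 -> matches Jones
  - book 4 (Northern Lights): author_id=1 -> matches Jones
  - book 5 (Winter Gardens): author_id=NULL, no match -> dropped
  - book 6 (Distant Shores): author_id=3 -> matches Allen
  - book 7 (Empty Rooms): author_id=3 -> matches Allen
  - book 8 (Paper Boats): author_id=3 -> matches Allen
  - book 9 (Broken Clocks): author_id=3 -> matches Allen
So 1 of 9 rows is dropped.

SQL:
SELECT a.title, b.name AS author
FROM books a
INNER JOIN authors b ON a.author_id = b.id

Result:
title           | author
----------------+-------
Falling Leaves  | Wilson
The Old House   | Wilson
Quiet Streets   | Jones 
Northern Lights | Jones 
Distant Shores  | Allen 
Empty Rooms     | Allen 
Paper Boats     | Allen 
Broken Clocks   | Allen 


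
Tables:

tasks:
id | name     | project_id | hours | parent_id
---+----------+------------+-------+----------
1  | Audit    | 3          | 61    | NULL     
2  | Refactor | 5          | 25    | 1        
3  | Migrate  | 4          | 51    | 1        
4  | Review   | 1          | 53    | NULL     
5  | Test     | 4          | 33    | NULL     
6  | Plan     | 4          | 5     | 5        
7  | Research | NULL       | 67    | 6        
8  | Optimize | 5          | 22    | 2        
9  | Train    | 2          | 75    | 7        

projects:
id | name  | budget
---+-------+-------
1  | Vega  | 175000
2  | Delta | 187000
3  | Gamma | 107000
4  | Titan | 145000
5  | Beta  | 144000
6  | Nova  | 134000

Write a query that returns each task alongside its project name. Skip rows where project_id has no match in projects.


INNER JOIN keeps only tasks rows whose project_id matches an id in projects. Walk through each task:
  - task 1 (Audit): project_id=3 -> matches Gamma
  - task 2 (Refactor): project_id=5 -> matches Beta
  - task 3 (Migrate): project_id=4 -> matches Titan
  - task 4 (Review): project_id=1 -> matches Vega
  - task 5 (Test): project_id=4 -> matches Titan
  - task 6 (Plan): project_id=4 -> matches Titan
  - task 7 (Research): project_id=NULL, no match -> dropped
  - task 8 (Optimize): project_id=5 -> matches Beta
  - task 9 (Train): project_id=2 -> matches Delta
So 1 of 9 rows is dropped.

SQL:
SELECT a.name, b.name AS project
FROM tasks a
INNER JOIN projects b ON a.project_id = b.id

Result:
name     | project
---------+--------
Audit    | Gamma  
Refactor | Beta   
Migrate  | Titan  
Review   | Vega   
Test     | Titan  
Plan     | Titan  
Optimize | Beta   
Train    | Delta  


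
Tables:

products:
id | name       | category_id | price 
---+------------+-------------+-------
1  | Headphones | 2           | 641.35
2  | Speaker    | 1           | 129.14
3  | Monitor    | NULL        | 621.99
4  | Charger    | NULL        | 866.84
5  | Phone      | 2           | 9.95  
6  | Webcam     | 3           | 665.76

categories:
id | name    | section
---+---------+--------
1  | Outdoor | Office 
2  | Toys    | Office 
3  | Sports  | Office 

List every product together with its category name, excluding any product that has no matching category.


INNER JOIN keeps only products rows whose category_id matches an id in categories. Walk through each product:
  - product 1 (Headphones): category_id=2 -> matches Toys
  - product 2 (Speaker): category_id=1 -> matches Outdoor
  - product 3 (Monitor): category_id=NULL, no match -> dropped
  - product 4 (Charger): category_id=NULL, no match -> dropped
  - product 5 (Phone): category_id=2 -> matches Toys
  - product 6 (Webcam): category_id=3 -> matches Sports
So 2 of 6 rows are dropped.

SQL:
SELECT a.name, b.name AS category
FROM products a
INNER JOIN categories b ON a.category_id = b.id

Result:
name       | category
-----------+---------
Headphones | Toys    
Speaker    | Outdoor 
Phone      | Toys    
Webcam     | Sports  


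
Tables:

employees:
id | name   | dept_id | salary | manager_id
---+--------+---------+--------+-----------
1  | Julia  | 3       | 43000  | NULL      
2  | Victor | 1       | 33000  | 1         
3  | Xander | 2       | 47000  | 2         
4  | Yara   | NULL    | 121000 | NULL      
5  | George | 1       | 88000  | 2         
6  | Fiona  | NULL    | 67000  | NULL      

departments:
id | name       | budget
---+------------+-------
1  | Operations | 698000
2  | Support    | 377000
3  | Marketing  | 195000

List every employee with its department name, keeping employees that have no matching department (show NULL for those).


LEFT JOIN keeps every row from employees (the left table); where dept_id has no match in departments, the department columns become NULL. Walk through each employee:
  - employee 1 (Julia): dept_id=3 -> matches Marketing
  - employee 2 (Victor): dept_id=1 -> matches Operations
  - employee 3 (Xander): dept_id=2 -> matches Support
  - employee 4 (Yara): dept_id=NULL, no match -> kept with NULL
  - employee 5 (George): dept_id=1 -> matches Operations
  - employee 6 (Fiona): dept_id=NULL, no match -> kept with NULL
All 6 rows appear; 2 have NULL department.

SQL:
SELECT a.name, b.name AS department
FROM employees a
LEFT JOIN departments b ON a.dept_id = b.id

Result:
name   | department
-------+-----------
Julia  | Marketing 
Victor | Operations
Xander | Support   
Yara   | NULL      
George | Operations
Fiona  | NULL      


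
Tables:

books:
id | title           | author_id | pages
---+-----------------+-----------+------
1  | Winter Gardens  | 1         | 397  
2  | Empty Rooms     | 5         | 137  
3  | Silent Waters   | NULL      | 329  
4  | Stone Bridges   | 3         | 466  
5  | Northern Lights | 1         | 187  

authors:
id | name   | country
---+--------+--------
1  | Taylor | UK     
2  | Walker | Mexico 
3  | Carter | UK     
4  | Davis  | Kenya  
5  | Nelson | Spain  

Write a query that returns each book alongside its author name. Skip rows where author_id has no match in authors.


INNER JOIN keeps only books rows whose author_id matches an id in authors. Walk through each book:
  - book 1 (Winter Gardens): author_id=1 -> matches Taylor
  - book 2 (Empty Rooms): author_id=5 -> matches Nelson
  - book 3 (Silent Waters): author_id=NULL, no match -> dropped
  - book 4 (Stone Bridges): author_id=3 -> matches Carter
  - book 5 (Northern Lights): author_id=1 -> matches Taylor
So 1 of 5 rows is dropped.

SQL:
SELECT a.title, b.name AS author
FROM books a
INNER JOIN authors b ON a.author_id = b.id

Result:
title           | author
----------------+-------
Winter Gardens  | Taylor
Empty Rooms     | Nelson
Stone Bridges   | Carter
Northern Lights | Taylor


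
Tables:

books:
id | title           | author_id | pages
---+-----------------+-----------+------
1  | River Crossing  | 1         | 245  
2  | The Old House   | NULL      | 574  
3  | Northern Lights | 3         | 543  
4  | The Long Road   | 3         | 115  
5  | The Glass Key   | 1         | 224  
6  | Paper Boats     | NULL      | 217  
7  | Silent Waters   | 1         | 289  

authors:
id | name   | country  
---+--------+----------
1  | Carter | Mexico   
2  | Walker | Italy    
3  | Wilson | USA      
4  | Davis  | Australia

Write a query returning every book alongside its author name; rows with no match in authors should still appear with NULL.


LEFT JOIN keeps every row from books (the left table); where author_id has no match in authors, the author columns become NULL. Walk through each book:
  - book 1 (River Crossing): author_id=1 -> matches Carter
  - book 2 (The Old House): author_id=NULL, no match -> kept with NULL
  - book 3 (Northern Lights): author_id=3 -> matches Wilson
  - book 4 (The Long Road): author_id=3 -> matches Wilson
  - book 5 (The Glass Key): author_id=1 -> matches Carter
  - book 6 (Paper Boats): author_id=NULL, no match -> kept with NULL
  - book 7 (Silent Waters): author_id=1 -> matches Carter
All 7 rows appear; 2 have NULL author.

SQL:
SELECT a.title, b.name AS author
FROM books a
LEFT JOIN authors b ON a.author_id = b.id

Result:
title           | author
----------------+-------
River Crossing  | Carter
The Old House   | NULL  
Northern Lights | Wilson
The Long Road   | Wilson
The Glass Key   | Carter
Paper Boats     | NULL  
Silent Waters   | Carter


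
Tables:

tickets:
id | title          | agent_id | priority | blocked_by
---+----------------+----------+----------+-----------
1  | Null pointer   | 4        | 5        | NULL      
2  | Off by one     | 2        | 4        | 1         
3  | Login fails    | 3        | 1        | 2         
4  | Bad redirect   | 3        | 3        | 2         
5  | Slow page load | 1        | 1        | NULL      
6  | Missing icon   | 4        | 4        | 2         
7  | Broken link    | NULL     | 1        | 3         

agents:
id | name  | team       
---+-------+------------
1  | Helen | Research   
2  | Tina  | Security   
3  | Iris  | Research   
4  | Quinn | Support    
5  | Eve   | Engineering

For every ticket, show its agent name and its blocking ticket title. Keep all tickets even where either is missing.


Two LEFT JOINs from the same base table tickets: one to agents via agent_id, one to tickets itself via blocked_by. Both are LEFT so every ticket is preserved.
Match against agents:
  - ticket 1 (Null pointer): agent_id=4 -> matches Quinn
  - ticket 2 (Off by one): agent_id=2 -> matches Tina
  - ticket 3 (Login fails): agent_id=3 -> matches Iris
  - ticket 4 (Bad redirect): agent_id=3 -> matches Iris
  - ticket 5 (Slow page load): agent_id=1 -> matches Helen
  - ticket 6 (Missing icon): agent_id=4 -> matches Quinn
  - ticket 7 (Broken link): agent_id=NULL, no match -> kept with NULL
Match against tickets (self):
  - ticket 1 (Null pointer): blocked_by=NULL -> NULL
  - ticket 2 (Off by one): blocked_by=1 -> Null pointer
  - ticket 3 (Login fails): blocked_by=2 -> Off by one
  - ticket 4 (Bad redirect): blocked_by=2 -> Off by one
  - ticket 5 (Slow page load): blocked_by=NULL -> NULL
  - ticket 6 (Missing icon): blocked_by=2 -> Off by one
  - ticket 7 (Broken link): blocked_by=3 -> Login fails

SQL:
SELECT a.title, b.name AS agent, c.title AS blocked_by
FROM tickets a
LEFT JOIN agents b ON a.agent_id = b.id
LEFT JOIN tickets c ON a.blocked_by = c.id

Result:
title          | agent | blocked_by  
---------------+-------+-------------
Null pointer   | Quinn | NULL        
Off by one     | Tina  | Null pointer
Login fails    | Iris  | Off by one  
Bad redirect   | Iris  | Off by one  
Slow page load | Helen | NULL        
Missing icon   | Quinn | Off by one  
Broken link    | NULL  | Login fails 


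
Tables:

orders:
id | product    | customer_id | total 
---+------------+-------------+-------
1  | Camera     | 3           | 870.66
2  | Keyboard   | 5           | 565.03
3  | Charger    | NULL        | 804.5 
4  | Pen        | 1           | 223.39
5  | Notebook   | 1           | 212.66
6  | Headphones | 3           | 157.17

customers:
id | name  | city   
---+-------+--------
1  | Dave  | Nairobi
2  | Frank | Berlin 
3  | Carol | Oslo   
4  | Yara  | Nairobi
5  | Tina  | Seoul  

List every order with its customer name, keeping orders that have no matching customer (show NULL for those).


LEFT JOIN keeps every row from orders (the left table); where customer_id has no match in customers, the customer columns become NULL. Walk through each order:
  - order 1 (Camera): customer_id=3 -> matches Carol
  - order 2 (Keyboard): customer_id=5 -> matches Tina
  - order 3 (Charger): customer_id=NULL, no match -> kept with NULL
  - order 4 (Pen): customer_id=1 -> matches Dave
  - order 5 (Notebook): customer_id=1 -> matches Dave
  - order 6 (Headphones): customer_id=3 -> matches Carol
All 6 rows appear; 1 has NULL customer.

SQL:
SELECT a.product, b.name AS customer
FROM orders a
LEFT JOIN customers b ON a.customer_id = b.id

Result:
product    | customer
-----------+---------
Camera     | Carol   
Keyboard   | Tina    
Charger    | NULL    
Pen        | Dave    
Notebook   | Dave    
Headphones | Carol   


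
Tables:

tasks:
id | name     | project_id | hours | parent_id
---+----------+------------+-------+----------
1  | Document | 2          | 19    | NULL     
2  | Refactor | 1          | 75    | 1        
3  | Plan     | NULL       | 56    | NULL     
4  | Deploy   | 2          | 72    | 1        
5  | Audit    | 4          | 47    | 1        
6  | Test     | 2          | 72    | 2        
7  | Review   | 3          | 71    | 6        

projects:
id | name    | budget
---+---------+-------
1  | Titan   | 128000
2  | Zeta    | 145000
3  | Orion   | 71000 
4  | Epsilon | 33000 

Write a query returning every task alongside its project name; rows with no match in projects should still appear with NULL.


LEFT JOIN keeps every row from tasks (the left table); where project_id has no match in projects, the project columns become NULL. Walk through each task:
  - task 1 (Document): project_id=2 -> matches Zeta
  - task 2 (Refactor): project_id=1 -> matches Titan
  - task 3 (Plan): project_id=NULL, no match -> kept with NULL
  - task 4 (Deploy): project_id=2 -> matches Zeta
  - task 5 (Audit): project_id=4 -> matches Epsilon
  - task 6 (Test): project_id=2 -> matches Zeta
  - task 7 (Review): project_id=3 -> matches Orion
All 7 rows appear; 1 has NULL project.

SQL:
SELECT a.name, b.name AS project
FROM tasks a
LEFT JOIN projects b ON a.project_id = b.id

Result:
name     | project
---------+--------
Document | Zeta   
Refactor | Titan  
Plan     | NULL   
Deploy   | Zeta   
Audit    | Epsilon
Test     | Zeta   
Review   | Orion  


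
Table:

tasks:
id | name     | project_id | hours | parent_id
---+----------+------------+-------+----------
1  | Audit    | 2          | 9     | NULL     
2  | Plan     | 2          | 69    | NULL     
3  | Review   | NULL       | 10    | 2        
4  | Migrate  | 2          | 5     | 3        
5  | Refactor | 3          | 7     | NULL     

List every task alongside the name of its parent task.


This is a self-join: tasks is joined to a second copy of itself, matching each row's parent_id to another row's id. Use LEFT JOIN so rows with parent_id=NULL are kept.
  - task 1 (Audit): parent_id=NULL -> NULL
  - task 2 (Plan): parent_id=NULL -> NULL
  - task 3 (Review): parent_id=2 -> Plan
  - task 4 (Migrate): parent_id=3 -> Review
  - task 5 (Refactor): parent_id=NULL -> NULL

SQL:
SELECT a.name AS item, b.name AS parent
FROM tasks a
LEFT JOIN tasks b ON a.parent_id = b.id

Result:
item     | parent
---------+-------
Audit    | NULL  
Plan     | NULL  
Review   | Plan  
Migrate  | Review
Refactor | NULL  


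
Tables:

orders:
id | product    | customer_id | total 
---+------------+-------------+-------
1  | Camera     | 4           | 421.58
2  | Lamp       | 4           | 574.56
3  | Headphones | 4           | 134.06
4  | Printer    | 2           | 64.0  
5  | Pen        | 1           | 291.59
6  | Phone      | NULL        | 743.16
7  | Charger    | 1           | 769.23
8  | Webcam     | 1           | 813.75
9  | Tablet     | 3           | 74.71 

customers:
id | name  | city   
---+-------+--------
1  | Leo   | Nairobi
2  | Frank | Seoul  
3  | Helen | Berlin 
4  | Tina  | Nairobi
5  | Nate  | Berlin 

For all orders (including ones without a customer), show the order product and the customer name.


LEFT JOIN keeps every row from orders (the left table); where customer_id has no match in customers, the customer columns become NULL. Walk through each order:
  - order 1 (Camera): customer_id=4 -> matches Tina
  - order 2 (Lamp): customer_id=4 -> matches Tina
  - order 3 (Headphones): customer_id=4 -> matches Tina
  - order 4 (Printer): customer_id=2 -> matches Frank
  - order 5 (Pen): customer_id=1 -> matches Leo
  - order 6 (Phone): customer_id=NULL, no match -> kept with NULL
  - order 7 (Charger): customer_id=1 -> matches Leo
  - order 8 (Webcam): customer_id=1 -> matches Leo
  - order 9 (Tablet): customer_id=3 -> matches Helen
All 9 rows appear; 1 has NULL customer.

SQL:
SELECT a.product, b.name AS customer
FROM orders a
LEFT JOIN customers b ON a.customer_id = b.id

Result:
product    | customer
-----------+---------
Camera     | Tina    
Lamp       | Tina    
Headphones | Tina    
Printer    | Frank   
Pen        | Leo     
Phone      | NULL    
Charger    | Leo     
Webcam     | Leo     
Tablet     | Helen   


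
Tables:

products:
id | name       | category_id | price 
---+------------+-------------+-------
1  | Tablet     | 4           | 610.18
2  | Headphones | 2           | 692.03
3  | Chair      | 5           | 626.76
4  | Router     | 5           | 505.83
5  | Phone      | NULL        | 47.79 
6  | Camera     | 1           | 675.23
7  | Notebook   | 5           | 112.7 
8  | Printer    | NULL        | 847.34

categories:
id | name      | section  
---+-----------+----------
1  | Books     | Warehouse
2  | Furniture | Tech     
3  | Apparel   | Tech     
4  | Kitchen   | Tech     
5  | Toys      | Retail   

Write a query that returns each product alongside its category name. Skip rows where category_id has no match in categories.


INNER JOIN keeps only products rows whose category_id matches an id in categories. Walk through each product:
  - product 1 (Tablet): category_id=4 -> matches Kitchen
  - product 2 (Headphones): category_id=2 -> matches Furniture
  - product 3 (Chair): category_id=5 -> matches Toys
  - product 4 (Router): category_id=5 -> matches Toys
  - product 5 (Phone): category_id=NULL, no match -> dropped
  - product 6 (Camera): category_id=1 -> matches Books
  - product 7 (Notebook): category_id=5 -> matches Toys
  - product 8 (Printer): category_id=NULL, no match -> dropped
So 2 of 8 rows are dropped.

SQL:
SELECT a.name, b.name AS category
FROM products a
INNER JOIN categories b ON a.category_id = b.id

Result:
name       | category 
-----------+----------
Tablet     | Kitchen  
Headphones | Furniture
Chair      | Toys     
Router     | Toys     
Camera     | Books    
Notebook   | Toys     


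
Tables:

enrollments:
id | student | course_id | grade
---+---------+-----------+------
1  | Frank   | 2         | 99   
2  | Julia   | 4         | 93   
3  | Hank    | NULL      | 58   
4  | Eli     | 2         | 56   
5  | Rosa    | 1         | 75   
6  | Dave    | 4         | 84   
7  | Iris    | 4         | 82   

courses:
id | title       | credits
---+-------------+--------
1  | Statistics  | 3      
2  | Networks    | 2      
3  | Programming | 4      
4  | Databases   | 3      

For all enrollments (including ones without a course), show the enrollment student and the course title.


LEFT JOIN keeps every row from enrollments (the left table); where course_id has no match in courses, the course columns become NULL. Walk through each enrollment:
  - enrollment 1 (Frank): course_id=2 -> matches Networks
  - enrollment 2 (Julia): course_id=4 -> matches Databases
  - enrollment 3 (Hank): course_id=NULL, no match -> kept with NULL
  - enrollment 4 (Eli): course_id=2 -> matches Networks
  - enrollment 5 (Rosa): course_id=1 -> matches Statistics
  - enrollment 6 (Dave): course_id=4 -> matches Databases
  - enrollment 7 (Iris): course_id=4 -> matches Databases
All 7 rows appear; 1 has NULL course.

SQL:
SELECT a.student, b.title AS course
FROM enrollments a
LEFT JOIN courses b ON a.course_id = b.id

Result:
student | course    
--------+-----------
Frank   | Networks  
Julia   | Databases 
Hank    | NULL      
Eli     | Networks  
Rosa    | Statistics
Dave    | Databases 
Iris    | Databases 


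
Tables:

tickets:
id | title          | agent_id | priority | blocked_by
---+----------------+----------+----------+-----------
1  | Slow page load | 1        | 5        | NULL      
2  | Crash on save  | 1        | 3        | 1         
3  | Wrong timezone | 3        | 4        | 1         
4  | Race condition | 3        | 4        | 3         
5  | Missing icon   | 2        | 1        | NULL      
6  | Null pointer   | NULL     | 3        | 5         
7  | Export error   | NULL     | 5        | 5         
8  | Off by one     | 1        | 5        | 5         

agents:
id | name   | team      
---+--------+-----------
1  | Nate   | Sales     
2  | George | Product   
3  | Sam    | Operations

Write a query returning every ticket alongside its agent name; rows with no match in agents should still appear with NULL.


LEFT JOIN keeps every row from tickets (the left table); where agent_id has no match in agents, the agent columns become NULL. Walk through each ticket:
  - ticket 1 (Slow page load): agent_id=1 -> matches Nate
  - ticket 2 (Crash on save): agent_id=1 -> matches Nate
  - ticket 3 (Wrong timezone): agent_id=3 -> matches Sam
  - ticket 4 (Race condition): agent_id=3 -> matches Sam
  - ticket 5 (Missing icon): agent_id=2 -> matches George
  - ticket 6 (Null pointer): agent_id=NULL, no match -> kept with NULL
  - ticket 7 (Export error): agent_id=NULL, no match -> kept with NULL
  - ticket 8 (Off by one): agent_id=1 -> matches Nate
All 8 rows appear; 2 have NULL agent.

SQL:
SELECT a.title, b.name AS agent
FROM tickets a
LEFT JOIN agents b ON a.agent_id = b.id

Result:
title          | agent 
---------------+-------
Slow page load | Nate  
Crash on save  | Nate  
Wrong timezone | Sam   
Race condition | Sam   
Missing icon   | George
Null pointer   | NULL  
Export error   | NULL  
Off by one     | Nate  


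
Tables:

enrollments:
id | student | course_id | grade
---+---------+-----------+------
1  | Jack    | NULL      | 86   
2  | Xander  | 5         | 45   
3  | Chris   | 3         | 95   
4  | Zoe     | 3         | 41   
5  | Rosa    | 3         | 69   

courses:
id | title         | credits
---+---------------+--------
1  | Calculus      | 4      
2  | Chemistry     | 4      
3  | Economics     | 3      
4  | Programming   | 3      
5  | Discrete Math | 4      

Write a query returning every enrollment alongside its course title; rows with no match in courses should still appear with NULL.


LEFT JOIN keeps every row from enrollments (the left table); where course_id has no match in courses, the course columns become NULL. Walk through each enrollment:
  - enrollment 1 (Jack): course_id=NULL, no match -> kept with NULL
  - enrollment 2 (Xander): course_id=5 -> matches Discrete Math
  - enrollment 3 (Chris): course_id=3 -> matches Economics
  - enrollment 4 (Zoe): course_id=3 -> matches Economics
  - enrollment 5 (Rosa): course_id=3 -> matches Economics
All 5 rows appear; 1 has NULL course.

SQL:
SELECT a.student, b.title AS course
FROM enrollments a
LEFT JOIN courses b ON a.course_id = b.id

Result:
student | course       
--------+--------------
Jack    | NULL         
Xander  | Discrete Math
Chris   | Economics    
Zoe     | Economics    
Rosa    | Economics    


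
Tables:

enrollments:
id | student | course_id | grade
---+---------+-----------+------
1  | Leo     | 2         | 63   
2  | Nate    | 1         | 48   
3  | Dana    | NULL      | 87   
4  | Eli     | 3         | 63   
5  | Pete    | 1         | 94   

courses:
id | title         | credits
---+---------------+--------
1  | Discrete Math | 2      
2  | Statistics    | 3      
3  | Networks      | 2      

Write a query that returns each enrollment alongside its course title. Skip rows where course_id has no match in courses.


INNER JOIN keeps only enrollments rows whose course_id matches an id in courses. Walk through each enrollment:
  - enrollment 1 (Leo): course_id=2 -> matches Statistics
  - enrollment 2 (Nate): course_id=1 -> matches Discrete Math
  - enrollment 3 (Dana): course_id=NULL, no match -> dropped
  - enrollment 4 (Eli): course_id=3 -> matches Networks
  - enrollment 5 (Pete): course_id=1 -> matches Discrete Math
So 1 of 5 rows is dropped.

SQL:
SELECT a.student, b.title AS course
FROM enrollments a
INNER JOIN courses b ON a.course_id = b.id

Result:
student | course       
--------+--------------
Leo     | Statistics   
Nate    | Discrete Math
Eli     | Networks     
Pete    | Discrete Math


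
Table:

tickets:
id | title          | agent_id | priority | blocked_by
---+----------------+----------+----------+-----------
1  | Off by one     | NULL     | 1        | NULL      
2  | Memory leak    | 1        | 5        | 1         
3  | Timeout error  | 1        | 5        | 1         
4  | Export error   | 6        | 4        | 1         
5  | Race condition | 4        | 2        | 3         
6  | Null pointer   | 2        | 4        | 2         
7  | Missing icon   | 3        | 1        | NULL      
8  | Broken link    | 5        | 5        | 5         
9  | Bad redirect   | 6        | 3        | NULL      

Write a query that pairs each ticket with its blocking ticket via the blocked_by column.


This is a self-join: tickets is joined to a second copy of itself, matching each row's blocked_by to another row's id. Use LEFT JOIN so rows with blocked_by=NULL are kept.
  - ticket 1 (Off by one): blocked_by=NULL -> NULL
  - ticket 2 (Memory leak): blocked_by=1 -> Off by one
  - ticket 3 (Timeout error): blocked_by=1 -> Off by one
  - ticket 4 (Export error): blocked_by=1 -> Off by one
  - ticket 5 (Race condition): blocked_by=3 -> Timeout error
  - ticket 6 (Null pointer): blocked_by=2 -> Memory leak
  - ticket 7 (Missing icon): blocked_by=NULL -> NULL
  - ticket 8 (Broken link): blocked_by=5 -> Race condition
  - ticket 9 (Bad redirect): blocked_by=NULL -> NULL

SQL:
SELECT a.title AS item, b.title AS blocked_by
FROM tickets a
LEFT JOIN tickets b ON a.blocked_by = b.id

Result:
item           | blocked_by    
---------------+---------------
Off by one     | NULL          
Memory leak    | Off by one    
Timeout error  | Off by one    
Export error   | Off by one    
Race condition | Timeout error 
Null pointer   | Memory leak   
Missing icon   | NULL          
Broken link    | Race condition
Bad redirect   | NULL          


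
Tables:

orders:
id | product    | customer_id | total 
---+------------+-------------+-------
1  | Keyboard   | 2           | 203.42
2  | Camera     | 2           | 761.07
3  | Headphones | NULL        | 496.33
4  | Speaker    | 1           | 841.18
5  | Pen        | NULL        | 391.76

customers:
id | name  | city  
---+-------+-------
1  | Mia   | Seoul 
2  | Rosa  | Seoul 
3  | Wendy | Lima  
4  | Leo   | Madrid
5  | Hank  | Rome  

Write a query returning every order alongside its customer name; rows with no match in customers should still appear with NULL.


LEFT JOIN keeps every row from orders (the left table); where customer_id has no match in customers, the customer columns become NULL. Walk through each order:
  - order 1 (Keyboard): customer_id=2 -> matches Rosa
  - order 2 (Camera): customer_id=2 -> matches Rosa
  - order 3 (Headphones): customer_id=NULL, no match -> kept with NULL
  - order 4 (Speaker): customer_id=1 -> matches Mia
  - order 5 (Pen): customer_id=NULL, no match -> kept with NULL
All 5 rows appear; 2 have NULL customer.

SQL:
SELECT a.product, b.name AS customer
FROM orders a
LEFT JOIN customers b ON a.customer_id = b.id

Result:
product    | customer
-----------+---------
Keyboard   | Rosa    
Camera     | Rosa    
Headphones | NULL    
Speaker    | Mia     
Pen        | NULL    


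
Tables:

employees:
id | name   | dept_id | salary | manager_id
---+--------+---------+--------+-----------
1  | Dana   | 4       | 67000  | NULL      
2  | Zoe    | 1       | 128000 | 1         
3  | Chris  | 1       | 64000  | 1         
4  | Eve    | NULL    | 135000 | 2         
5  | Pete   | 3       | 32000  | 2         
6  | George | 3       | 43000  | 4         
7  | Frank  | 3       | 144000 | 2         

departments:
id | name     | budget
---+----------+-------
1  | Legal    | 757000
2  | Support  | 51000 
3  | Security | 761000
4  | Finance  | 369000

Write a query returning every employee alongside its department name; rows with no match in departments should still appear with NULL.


LEFT JOIN keeps every row from employees (the left table); where dept_id has no match in departments, the department columns become NULL. Walk through each employee:
  - employee 1 (Dana): dept_id=4 -> matches Finance
  - employee 2 (Zoe): dept_id=1 -> matches Legal
  - employee 3 (Chris): dept_id=1 -> matches Legal
  - employee 4 (Eve): dept_id=NULL, no match -> kept with NULL
  - employee 5 (Pete): dept_id=3 -> matches Security
  - employee 6 (George): dept_id=3 -> matches Security
  - employee 7 (Frank): dept_id=3 -> matches Security
All 7 rows appear; 1 has NULL department.

SQL:
SELECT a.name, b.name AS department
FROM employees a
LEFT JOIN departments b ON a.dept_id = b.id

Result:
name   | department
-------+-----------
Dana   | Finance   
Zoe    | Legal     
Chris  | Legal     
Eve    | NULL      
Pete   | Security  
George | Security  
Frank  | Security  


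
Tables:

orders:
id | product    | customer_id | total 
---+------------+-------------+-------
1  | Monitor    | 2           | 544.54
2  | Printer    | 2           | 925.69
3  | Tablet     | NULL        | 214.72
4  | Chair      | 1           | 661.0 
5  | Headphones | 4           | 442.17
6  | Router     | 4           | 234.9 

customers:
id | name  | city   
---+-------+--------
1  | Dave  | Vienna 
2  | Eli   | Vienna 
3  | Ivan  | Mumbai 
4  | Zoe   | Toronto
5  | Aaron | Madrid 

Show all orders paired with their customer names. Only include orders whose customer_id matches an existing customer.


INNER JOIN keeps only orders rows whose customer_id matches an id in customers. Walk through each order:
  - order 1 (Monitor): customer_id=2 -> matches Eli
  - order 2 (Printer): customer_id=2 -> matches Eli
  - order 3 (Tablet): customer_id=NULL, no match -> dropped
  - order 4 (Chair): customer_id=1 -> matches Dave
  - order 5 (Headphones): customer_id=4 -> matches Zoe
  - order 6 (Router): customer_id=4 -> matches Zoe
So 1 of 6 rows is dropped.

SQL:
SELECT a.product, b.name AS customer
FROM orders a
INNER JOIN customers b ON a.customer_id = b.id

Result:
product    | customer
-----------+---------
Monitor    | Eli     
Printer    | Eli     
Chair      | Dave    
Headphones | Zoe     
Router     | Zoe     


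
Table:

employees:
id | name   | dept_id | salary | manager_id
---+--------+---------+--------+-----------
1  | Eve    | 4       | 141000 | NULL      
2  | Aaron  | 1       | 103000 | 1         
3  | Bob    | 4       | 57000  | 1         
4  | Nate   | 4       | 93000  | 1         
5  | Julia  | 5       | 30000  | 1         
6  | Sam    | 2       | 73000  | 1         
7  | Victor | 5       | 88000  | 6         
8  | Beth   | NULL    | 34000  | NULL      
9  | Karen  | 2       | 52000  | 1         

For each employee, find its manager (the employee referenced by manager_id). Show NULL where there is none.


This is a self-join: employees is joined to a second copy of itself, matching each row's manager_id to another row's id. Use LEFT JOIN so rows with manager_id=NULL are kept.
  - employee 1 (Eve): manager_id=NULL -> NULL
  - employee 2 (Aaron): manager_id=1 -> Eve
  - employee 3 (Bob): manager_id=1 -> Eve
  - employee 4 (Nate): manager_id=1 -> Eve
  - employee 5 (Julia): manager_id=1 -> Eve
  - employee 6 (Sam): manager_id=1 -> Eve
  - employee 7 (Victor): manager_id=6 -> Sam
  - employee 8 (Beth): manager_id=NULL -> NULL
  - employee 9 (Karen): manager_id=1 -> Eve

SQL:
SELECT a.name AS item, b.name AS manager
FROM employees a
LEFT JOIN employees b ON a.manager_id = b.id

Result:
item   | manager
-------+--------
Eve    | NULL   
Aaron  | Eve    
Bob    | Eve    
Nate   | Eve    
Julia  | Eve    
Sam    | Eve    
Victor | Sam    
Beth   | NULL   
Karen  | Eve    
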